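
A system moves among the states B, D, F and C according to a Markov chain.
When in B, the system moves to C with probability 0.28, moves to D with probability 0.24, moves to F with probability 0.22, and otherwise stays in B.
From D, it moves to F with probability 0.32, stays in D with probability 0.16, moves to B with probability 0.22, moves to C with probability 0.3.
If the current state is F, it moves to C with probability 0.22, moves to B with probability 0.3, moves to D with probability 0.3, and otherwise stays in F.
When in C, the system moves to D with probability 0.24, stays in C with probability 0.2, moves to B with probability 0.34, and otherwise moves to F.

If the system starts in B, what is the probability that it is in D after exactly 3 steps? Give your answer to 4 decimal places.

Propagate the distribution vector 3 steps from B.
After 0 steps: (1.0000, 0.0000, 0.0000, 0.0000)
After 1 step: (0.2600, 0.2400, 0.2200, 0.2800)
After 2 steps: (0.2816, 0.2340, 0.2352, 0.2492)
After 3 steps: (0.2800, 0.2354, 0.2340, 0.2506)
P(in D after 3 steps) = 0.2354

0.2354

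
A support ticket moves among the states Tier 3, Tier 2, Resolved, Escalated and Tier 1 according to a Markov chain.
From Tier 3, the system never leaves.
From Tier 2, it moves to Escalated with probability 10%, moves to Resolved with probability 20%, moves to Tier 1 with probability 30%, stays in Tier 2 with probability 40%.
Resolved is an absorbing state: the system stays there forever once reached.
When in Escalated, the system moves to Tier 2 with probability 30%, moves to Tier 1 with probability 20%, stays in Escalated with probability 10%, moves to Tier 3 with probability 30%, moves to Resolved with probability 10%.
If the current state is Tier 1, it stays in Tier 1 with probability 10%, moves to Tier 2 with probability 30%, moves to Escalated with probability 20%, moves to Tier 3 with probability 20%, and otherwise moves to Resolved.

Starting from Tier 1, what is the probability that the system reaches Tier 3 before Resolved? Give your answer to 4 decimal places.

0.4455

Let h(s) be the probability of absorption at Tier 3 starting from transient state s. Then h(Tier 3) = 1 and h(Resolved) = 0. By first-step analysis:
h(Tier 2) = 0.4·h(Tier 2) + 0.2·0 + 0.1·h(Escalated) + 0.3·h(Tier 1)
h(Escalated) = 0.3·1 + 0.3·h(Tier 2) + 0.1·0 + 0.1·h(Escalated) + 0.2·h(Tier 1)
h(Tier 1) = 0.2·1 + 0.3·h(Tier 2) + 0.2·0 + 0.2·h(Escalated) + 0.1·h(Tier 1)
Solving: h(Tier 2) = 0.3121, h(Escalated) = 0.5364, h(Tier 1) = 0.4455.
Starting from Tier 1, the probability is 0.4455.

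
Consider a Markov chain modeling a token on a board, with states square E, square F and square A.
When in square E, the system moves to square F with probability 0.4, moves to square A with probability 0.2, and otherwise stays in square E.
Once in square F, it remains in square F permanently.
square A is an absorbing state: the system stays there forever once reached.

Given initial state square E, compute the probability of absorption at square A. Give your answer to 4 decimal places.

Let h(s) be the probability of absorption at square A starting from transient state s. Then h(square A) = 1 and h(square F) = 0. By first-step analysis:
h(square E) = 0.4·h(square E) + 0.4·0 + 0.2·1
Solving: h(square E) = 0.3333.
Starting from square E, the probability is 0.3333.

0.3333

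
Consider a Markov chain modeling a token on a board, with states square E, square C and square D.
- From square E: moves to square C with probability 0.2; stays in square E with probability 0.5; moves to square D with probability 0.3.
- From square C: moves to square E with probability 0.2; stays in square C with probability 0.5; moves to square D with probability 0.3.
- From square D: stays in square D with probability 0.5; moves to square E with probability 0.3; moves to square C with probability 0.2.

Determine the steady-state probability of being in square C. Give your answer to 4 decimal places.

0.2857

Let the stationary distribution be π with π = πP and π_1 + π_2 + π_3 = 1.
π_1 = 0.5·π_1 + 0.2·π_2 + 0.3·π_3
π_2 = 0.2·π_1 + 0.5·π_2 + 0.2·π_3
Solving with the normalization constraint gives π = (0.3393, 0.2857, 0.3750).
So the stationary probability of square C is 0.2857.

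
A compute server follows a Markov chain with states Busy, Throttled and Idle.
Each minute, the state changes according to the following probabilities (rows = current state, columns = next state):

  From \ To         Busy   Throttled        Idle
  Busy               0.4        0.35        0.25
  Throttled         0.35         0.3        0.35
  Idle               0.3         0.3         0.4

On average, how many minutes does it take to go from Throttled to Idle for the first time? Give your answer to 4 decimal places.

Let t(s) be the expected number of minutes to first reach Idle from state s, with t(Idle) = 0. Conditioning on the first minute:
t(Busy) = 1 + 0.4·t(Busy) + 0.35·t(Throttled)
t(Throttled) = 1 + 0.35·t(Busy) + 0.3·t(Throttled)
Solving: t(Busy) = 3.5294, t(Throttled) = 3.1933.
Expected minutes from Throttled to Idle: 3.1933.

3.1933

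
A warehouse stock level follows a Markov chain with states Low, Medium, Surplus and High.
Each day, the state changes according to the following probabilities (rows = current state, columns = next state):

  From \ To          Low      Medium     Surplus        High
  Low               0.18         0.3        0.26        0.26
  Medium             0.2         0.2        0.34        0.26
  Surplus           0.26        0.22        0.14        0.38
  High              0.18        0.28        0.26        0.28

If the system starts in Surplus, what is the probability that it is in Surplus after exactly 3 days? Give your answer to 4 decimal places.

0.2494

Propagate the distribution vector 3 days from Surplus.
After 0 days: (0.0000, 0.0000, 1.0000, 0.0000)
After 1 day: (0.2600, 0.2200, 0.1400, 0.3800)
After 2 days: (0.1956, 0.2592, 0.2608, 0.2844)
After 3 days: (0.2060, 0.2475, 0.2494, 0.2970)
P(in Surplus after 3 days) = 0.2494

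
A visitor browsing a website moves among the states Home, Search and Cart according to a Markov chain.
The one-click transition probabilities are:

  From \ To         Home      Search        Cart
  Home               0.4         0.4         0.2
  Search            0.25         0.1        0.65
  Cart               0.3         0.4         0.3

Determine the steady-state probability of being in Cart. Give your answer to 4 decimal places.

Let the stationary distribution be π with π = πP and π_1 + π_2 + π_3 = 1.
π_1 = 0.4·π_1 + 0.25·π_2 + 0.3·π_3
π_2 = 0.4·π_1 + 0.1·π_2 + 0.4·π_3
Solving with the normalization constraint gives π = (0.3162, 0.3077, 0.3761).
So the stationary probability of Cart is 0.3761.

0.3761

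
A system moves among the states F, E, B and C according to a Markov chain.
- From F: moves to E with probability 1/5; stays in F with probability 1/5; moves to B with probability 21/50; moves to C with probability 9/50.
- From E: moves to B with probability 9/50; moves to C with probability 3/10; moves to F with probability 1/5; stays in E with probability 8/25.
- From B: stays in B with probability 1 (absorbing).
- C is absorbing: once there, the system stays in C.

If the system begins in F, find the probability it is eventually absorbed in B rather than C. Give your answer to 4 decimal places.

0.6381

Let h(s) be the probability of absorption at B starting from transient state s. Then h(B) = 1 and h(C) = 0. By first-step analysis:
h(F) = 0.2·h(F) + 0.2·h(E) + 0.42·1 + 0.18·0
h(E) = 0.2·h(F) + 0.32·h(E) + 0.18·1 + 0.3·0
Solving: h(F) = 0.6381, h(E) = 0.4524.
Starting from F, the probability is 0.6381.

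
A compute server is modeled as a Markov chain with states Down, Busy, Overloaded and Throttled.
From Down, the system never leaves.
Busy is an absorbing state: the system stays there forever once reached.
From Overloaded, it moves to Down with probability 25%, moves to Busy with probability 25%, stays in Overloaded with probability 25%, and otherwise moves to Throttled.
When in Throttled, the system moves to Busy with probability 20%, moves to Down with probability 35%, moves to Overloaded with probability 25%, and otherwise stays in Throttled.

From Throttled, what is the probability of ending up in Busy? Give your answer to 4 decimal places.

Let h(s) be the probability of absorption at Busy starting from transient state s. Then h(Busy) = 1 and h(Down) = 0. By first-step analysis:
h(Overloaded) = 0.25·0 + 0.25·1 + 0.25·h(Overloaded) + 0.25·h(Throttled)
h(Throttled) = 0.35·0 + 0.2·1 + 0.25·h(Overloaded) + 0.2·h(Throttled)
Solving: h(Overloaded) = 0.4651, h(Throttled) = 0.3953.
Starting from Throttled, the probability is 0.3953.

0.3953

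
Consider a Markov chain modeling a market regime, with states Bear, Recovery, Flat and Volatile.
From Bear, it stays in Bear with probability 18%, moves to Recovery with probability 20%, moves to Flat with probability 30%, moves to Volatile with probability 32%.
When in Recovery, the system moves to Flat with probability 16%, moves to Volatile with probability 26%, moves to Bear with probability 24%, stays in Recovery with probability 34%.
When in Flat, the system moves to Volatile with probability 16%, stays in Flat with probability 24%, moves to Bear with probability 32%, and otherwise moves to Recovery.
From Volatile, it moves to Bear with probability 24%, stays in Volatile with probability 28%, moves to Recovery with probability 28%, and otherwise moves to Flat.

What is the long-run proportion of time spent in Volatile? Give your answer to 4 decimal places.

0.2575

Let the stationary distribution be π with π = πP and π_1 + π_2 + π_3 + π_4 = 1.
π_1 = 0.18·π_1 + 0.24·π_2 + 0.32·π_3 + 0.24·π_4
π_2 = 0.2·π_1 + 0.34·π_2 + 0.28·π_3 + 0.28·π_4
π_3 = 0.3·π_1 + 0.16·π_2 + 0.24·π_3 + 0.2·π_4
Solving with the normalization constraint gives π = (0.2432, 0.2772, 0.2221, 0.2575).
So the stationary probability of Volatile is 0.2575.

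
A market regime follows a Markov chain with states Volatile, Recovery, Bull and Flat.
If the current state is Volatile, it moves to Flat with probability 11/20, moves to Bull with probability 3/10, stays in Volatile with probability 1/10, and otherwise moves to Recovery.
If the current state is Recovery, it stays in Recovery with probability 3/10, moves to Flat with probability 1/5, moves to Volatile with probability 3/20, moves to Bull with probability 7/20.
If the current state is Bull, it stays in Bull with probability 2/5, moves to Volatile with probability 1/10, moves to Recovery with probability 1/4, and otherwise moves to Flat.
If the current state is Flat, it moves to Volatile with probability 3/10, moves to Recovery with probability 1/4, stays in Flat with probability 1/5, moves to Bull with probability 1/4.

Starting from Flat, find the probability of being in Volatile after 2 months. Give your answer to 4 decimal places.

0.1525

Propagate the distribution vector 2 months from Flat.
After 0 months: (0.0000, 0.0000, 0.0000, 1.0000)
After 1 month: (0.3000, 0.2500, 0.2500, 0.2000)
After 2 months: (0.1525, 0.2025, 0.3275, 0.3175)
P(in Volatile after 2 months) = 0.1525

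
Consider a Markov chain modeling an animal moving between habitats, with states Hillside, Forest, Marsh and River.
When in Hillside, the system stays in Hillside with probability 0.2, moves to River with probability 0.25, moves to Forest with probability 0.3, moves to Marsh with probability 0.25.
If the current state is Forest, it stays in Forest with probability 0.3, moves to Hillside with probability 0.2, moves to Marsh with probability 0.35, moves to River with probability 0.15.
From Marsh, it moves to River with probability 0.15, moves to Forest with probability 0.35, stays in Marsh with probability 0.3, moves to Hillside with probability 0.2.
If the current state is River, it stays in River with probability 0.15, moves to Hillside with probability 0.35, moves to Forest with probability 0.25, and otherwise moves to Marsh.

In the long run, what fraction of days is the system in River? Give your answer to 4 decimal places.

Let the stationary distribution be π with π = πP and π_1 + π_2 + π_3 + π_4 = 1.
π_1 = 0.2·π_1 + 0.2·π_2 + 0.2·π_3 + 0.35·π_4
π_2 = 0.3·π_1 + 0.3·π_2 + 0.35·π_3 + 0.25·π_4
π_3 = 0.25·π_1 + 0.35·π_2 + 0.3·π_3 + 0.25·π_4
Solving with the normalization constraint gives π = (0.2259, 0.3061, 0.2954, 0.1726).
So the stationary probability of River is 0.1726.

0.1726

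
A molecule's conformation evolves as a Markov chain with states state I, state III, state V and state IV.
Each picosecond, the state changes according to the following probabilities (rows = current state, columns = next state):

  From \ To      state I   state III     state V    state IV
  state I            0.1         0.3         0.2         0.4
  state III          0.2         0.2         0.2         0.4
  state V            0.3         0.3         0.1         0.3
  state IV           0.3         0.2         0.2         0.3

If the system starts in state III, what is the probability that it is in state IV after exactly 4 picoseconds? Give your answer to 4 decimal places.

0.3470

Propagate the distribution vector 4 picoseconds from state III.
After 0 picoseconds: (0.0000, 1.0000, 0.0000, 0.0000)
After 1 picosecond: (0.2000, 0.2000, 0.2000, 0.4000)
After 2 picoseconds: (0.2400, 0.2400, 0.1800, 0.3400)
After 3 picoseconds: (0.2280, 0.2420, 0.1820, 0.3480)
After 4 picoseconds: (0.2302, 0.2410, 0.1818, 0.3470)
P(in state IV after 4 picoseconds) = 0.3470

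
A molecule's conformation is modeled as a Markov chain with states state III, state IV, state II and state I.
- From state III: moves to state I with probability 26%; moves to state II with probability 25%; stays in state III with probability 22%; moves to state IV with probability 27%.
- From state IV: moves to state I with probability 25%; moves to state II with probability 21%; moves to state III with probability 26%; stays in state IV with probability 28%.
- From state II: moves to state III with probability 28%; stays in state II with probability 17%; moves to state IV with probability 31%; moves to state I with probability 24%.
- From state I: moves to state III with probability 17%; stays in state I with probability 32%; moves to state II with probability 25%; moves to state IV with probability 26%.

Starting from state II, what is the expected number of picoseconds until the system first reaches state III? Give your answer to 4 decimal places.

4.0784

Let t(s) be the expected number of picoseconds to first reach state III from state s, with t(state III) = 0. Conditioning on the first picosecond:
t(state IV) = 1 + 0.28·t(state IV) + 0.21·t(state II) + 0.25·t(state I)
t(state II) = 1 + 0.31·t(state IV) + 0.17·t(state II) + 0.24·t(state I)
t(state I) = 1 + 0.26·t(state IV) + 0.25·t(state II) + 0.32·t(state I)
Solving: t(state IV) = 4.1622, t(state II) = 4.0784, t(state I) = 4.5614.
Expected picoseconds from state II to state III: 4.0784.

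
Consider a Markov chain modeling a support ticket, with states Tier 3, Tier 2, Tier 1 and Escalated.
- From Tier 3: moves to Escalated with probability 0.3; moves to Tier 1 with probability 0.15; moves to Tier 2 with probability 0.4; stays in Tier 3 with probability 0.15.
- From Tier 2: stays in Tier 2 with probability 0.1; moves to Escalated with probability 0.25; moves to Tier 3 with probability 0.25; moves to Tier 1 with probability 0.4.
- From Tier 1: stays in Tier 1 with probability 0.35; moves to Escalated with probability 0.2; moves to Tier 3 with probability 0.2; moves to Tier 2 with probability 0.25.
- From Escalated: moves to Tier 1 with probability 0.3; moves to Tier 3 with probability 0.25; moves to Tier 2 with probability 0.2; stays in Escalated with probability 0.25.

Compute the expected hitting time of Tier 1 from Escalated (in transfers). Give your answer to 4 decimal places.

Let t(s) be the expected number of transfers to first reach Tier 1 from state s, with t(Tier 1) = 0. Conditioning on the first transfer:
t(Tier 3) = 1 + 0.15·t(Tier 3) + 0.4·t(Tier 2) + 0.3·t(Escalated)
t(Tier 2) = 1 + 0.25·t(Tier 3) + 0.1·t(Tier 2) + 0.25·t(Escalated)
t(Escalated) = 1 + 0.25·t(Tier 3) + 0.2·t(Tier 2) + 0.25·t(Escalated)
Solving: t(Tier 3) = 3.8853, t(Tier 2) = 3.1541, t(Escalated) = 3.4695.
Expected transfers from Escalated to Tier 1: 3.4695.

3.4695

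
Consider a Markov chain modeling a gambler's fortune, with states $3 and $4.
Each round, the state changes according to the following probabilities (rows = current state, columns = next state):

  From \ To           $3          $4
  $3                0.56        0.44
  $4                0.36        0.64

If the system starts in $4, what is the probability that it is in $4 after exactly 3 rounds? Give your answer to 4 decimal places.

Propagate the distribution vector 3 rounds from $4.
After 0 rounds: (0.0000, 1.0000)
After 1 round: (0.3600, 0.6400)
After 2 rounds: (0.4320, 0.5680)
After 3 rounds: (0.4464, 0.5536)
P(in $4 after 3 rounds) = 0.5536

0.5536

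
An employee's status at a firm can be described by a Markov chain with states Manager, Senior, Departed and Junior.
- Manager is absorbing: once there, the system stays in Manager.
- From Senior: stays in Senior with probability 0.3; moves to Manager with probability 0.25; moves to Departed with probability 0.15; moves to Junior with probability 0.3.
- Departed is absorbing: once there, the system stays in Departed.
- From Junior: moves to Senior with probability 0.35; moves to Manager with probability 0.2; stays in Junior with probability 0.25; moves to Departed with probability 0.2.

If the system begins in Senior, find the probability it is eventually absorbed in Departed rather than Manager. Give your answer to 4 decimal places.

0.4107

Let h(s) be the probability of absorption at Departed starting from transient state s. Then h(Departed) = 1 and h(Manager) = 0. By first-step analysis:
h(Senior) = 0.25·0 + 0.3·h(Senior) + 0.15·1 + 0.3·h(Junior)
h(Junior) = 0.2·0 + 0.35·h(Senior) + 0.2·1 + 0.25·h(Junior)
Solving: h(Senior) = 0.4107, h(Junior) = 0.4583.
Starting from Senior, the probability is 0.4107.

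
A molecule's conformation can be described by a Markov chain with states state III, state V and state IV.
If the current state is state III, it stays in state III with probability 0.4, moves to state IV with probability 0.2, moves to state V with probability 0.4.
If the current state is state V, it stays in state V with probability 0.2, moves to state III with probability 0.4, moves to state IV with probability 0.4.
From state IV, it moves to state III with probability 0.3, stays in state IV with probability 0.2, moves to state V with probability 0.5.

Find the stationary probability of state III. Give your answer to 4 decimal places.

0.3729

Let the stationary distribution be π with π = πP and π_1 + π_2 + π_3 = 1.
π_1 = 0.4·π_1 + 0.4·π_2 + 0.3·π_3
π_2 = 0.4·π_1 + 0.2·π_2 + 0.5·π_3
Solving with the normalization constraint gives π = (0.3729, 0.3559, 0.2712).
So the stationary probability of state III is 0.3729.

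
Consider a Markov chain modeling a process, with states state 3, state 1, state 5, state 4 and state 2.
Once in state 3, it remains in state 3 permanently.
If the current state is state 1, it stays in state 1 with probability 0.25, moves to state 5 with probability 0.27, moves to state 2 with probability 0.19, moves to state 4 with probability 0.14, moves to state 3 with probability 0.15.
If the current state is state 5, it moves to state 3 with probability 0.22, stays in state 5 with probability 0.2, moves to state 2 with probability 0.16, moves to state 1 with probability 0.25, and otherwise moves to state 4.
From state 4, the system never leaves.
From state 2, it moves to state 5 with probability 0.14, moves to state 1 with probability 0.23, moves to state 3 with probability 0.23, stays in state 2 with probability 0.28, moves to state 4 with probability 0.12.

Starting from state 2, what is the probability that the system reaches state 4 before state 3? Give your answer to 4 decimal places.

0.3903

Let h(s) be the probability of absorption at state 4 starting from transient state s. Then h(state 4) = 1 and h(state 3) = 0. By first-step analysis:
h(state 1) = 0.15·0 + 0.25·h(state 1) + 0.27·h(state 5) + 0.14·1 + 0.19·h(state 2)
h(state 5) = 0.22·0 + 0.25·h(state 1) + 0.2·h(state 5) + 0.17·1 + 0.16·h(state 2)
h(state 2) = 0.23·0 + 0.23·h(state 1) + 0.14·h(state 5) + 0.12·1 + 0.28·h(state 2)
Solving: h(state 1) = 0.4396, h(state 5) = 0.4279, h(state 2) = 0.3903.
Starting from state 2, the probability is 0.3903.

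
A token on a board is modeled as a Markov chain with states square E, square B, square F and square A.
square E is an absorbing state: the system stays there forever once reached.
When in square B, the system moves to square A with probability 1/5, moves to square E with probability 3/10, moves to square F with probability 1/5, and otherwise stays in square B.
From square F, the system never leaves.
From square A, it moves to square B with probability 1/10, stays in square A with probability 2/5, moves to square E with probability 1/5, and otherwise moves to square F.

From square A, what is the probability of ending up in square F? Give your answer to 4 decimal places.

Let h(s) be the probability of absorption at square F starting from transient state s. Then h(square F) = 1 and h(square E) = 0. By first-step analysis:
h(square B) = 0.3·0 + 0.3·h(square B) + 0.2·1 + 0.2·h(square A)
h(square A) = 0.2·0 + 0.1·h(square B) + 0.3·1 + 0.4·h(square A)
Solving: h(square B) = 0.4500, h(square A) = 0.5750.
Starting from square A, the probability is 0.5750.

0.5750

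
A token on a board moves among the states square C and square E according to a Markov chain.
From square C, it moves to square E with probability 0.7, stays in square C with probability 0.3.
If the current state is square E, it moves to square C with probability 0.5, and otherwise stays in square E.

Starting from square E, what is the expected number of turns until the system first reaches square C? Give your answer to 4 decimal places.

Let t(s) be the expected number of turns to first reach square C from state s, with t(square C) = 0. Conditioning on the first turn:
t(square E) = 1 + 0.5·t(square E)
Solving: t(square E) = 2.0000.
Expected turns from square E to square C: 2.0000.

2.0000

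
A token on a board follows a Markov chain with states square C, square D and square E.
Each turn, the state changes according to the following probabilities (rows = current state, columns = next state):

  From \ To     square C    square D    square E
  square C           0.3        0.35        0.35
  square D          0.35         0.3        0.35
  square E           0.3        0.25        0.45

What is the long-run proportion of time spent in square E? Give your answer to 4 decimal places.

Let the stationary distribution be π with π = πP and π_1 + π_2 + π_3 = 1.
π_1 = 0.3·π_1 + 0.35·π_2 + 0.3·π_3
π_2 = 0.35·π_1 + 0.3·π_2 + 0.25·π_3
Solving with the normalization constraint gives π = (0.3148, 0.2963, 0.3889).
So the stationary probability of square E is 0.3889.

0.3889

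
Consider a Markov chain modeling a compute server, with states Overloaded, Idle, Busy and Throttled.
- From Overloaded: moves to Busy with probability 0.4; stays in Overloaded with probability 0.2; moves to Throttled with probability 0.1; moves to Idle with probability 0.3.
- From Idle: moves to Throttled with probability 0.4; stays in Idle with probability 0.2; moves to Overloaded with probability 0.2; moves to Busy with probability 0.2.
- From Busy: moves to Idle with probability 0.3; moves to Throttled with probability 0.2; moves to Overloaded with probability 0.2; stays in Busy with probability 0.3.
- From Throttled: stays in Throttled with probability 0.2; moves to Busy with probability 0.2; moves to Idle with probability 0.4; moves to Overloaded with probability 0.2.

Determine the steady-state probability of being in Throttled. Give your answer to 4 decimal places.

0.2389

Let the stationary distribution be π with π = πP and π_1 + π_2 + π_3 + π_4 = 1.
π_1 = 0.2·π_1 + 0.2·π_2 + 0.2·π_3 + 0.2·π_4
π_2 = 0.3·π_1 + 0.2·π_2 + 0.3·π_3 + 0.4·π_4
π_3 = 0.4·π_1 + 0.2·π_2 + 0.3·π_3 + 0.2·π_4
Solving with the normalization constraint gives π = (0.2000, 0.2944, 0.2667, 0.2389).
So the stationary probability of Throttled is 0.2389.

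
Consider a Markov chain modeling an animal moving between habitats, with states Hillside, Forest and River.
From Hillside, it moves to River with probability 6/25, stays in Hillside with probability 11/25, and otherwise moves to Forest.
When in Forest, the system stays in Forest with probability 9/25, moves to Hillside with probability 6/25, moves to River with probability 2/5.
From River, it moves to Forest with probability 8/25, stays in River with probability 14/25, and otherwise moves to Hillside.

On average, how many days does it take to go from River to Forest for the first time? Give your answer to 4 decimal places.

3.1250

Let t(s) be the expected number of days to first reach Forest from state s, with t(Forest) = 0. Conditioning on the first day:
t(Hillside) = 1 + 0.44·t(Hillside) + 0.24·t(River)
t(River) = 1 + 0.12·t(Hillside) + 0.56·t(River)
Solving: t(Hillside) = 3.1250, t(River) = 3.1250.
Expected days from River to Forest: 3.1250.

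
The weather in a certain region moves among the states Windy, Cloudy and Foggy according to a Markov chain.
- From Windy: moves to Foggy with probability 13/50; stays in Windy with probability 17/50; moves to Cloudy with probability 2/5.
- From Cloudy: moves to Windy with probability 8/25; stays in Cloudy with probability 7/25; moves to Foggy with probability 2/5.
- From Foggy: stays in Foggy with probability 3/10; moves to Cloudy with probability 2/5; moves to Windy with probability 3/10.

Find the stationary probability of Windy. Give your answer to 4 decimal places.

Let the stationary distribution be π with π = πP and π_1 + π_2 + π_3 = 1.
π_1 = 0.34·π_1 + 0.32·π_2 + 0.3·π_3
π_2 = 0.4·π_1 + 0.28·π_2 + 0.4·π_3
Solving with the normalization constraint gives π = (0.3199, 0.3571, 0.3229).
So the stationary probability of Windy is 0.3199.

0.3199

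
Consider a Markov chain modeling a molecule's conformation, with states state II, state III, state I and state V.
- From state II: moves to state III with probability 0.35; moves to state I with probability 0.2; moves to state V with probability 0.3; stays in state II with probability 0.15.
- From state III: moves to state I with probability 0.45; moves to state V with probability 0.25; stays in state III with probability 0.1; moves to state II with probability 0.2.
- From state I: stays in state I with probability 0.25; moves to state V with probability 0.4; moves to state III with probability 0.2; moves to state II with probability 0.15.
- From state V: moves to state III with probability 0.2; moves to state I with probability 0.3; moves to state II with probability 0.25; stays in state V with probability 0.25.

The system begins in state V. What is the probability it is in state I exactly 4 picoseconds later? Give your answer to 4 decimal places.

Propagate the distribution vector 4 picoseconds from state V.
After 0 picoseconds: (0.0000, 0.0000, 0.0000, 1.0000)
After 1 picosecond: (0.2500, 0.2000, 0.3000, 0.2500)
After 2 picoseconds: (0.1850, 0.2175, 0.2900, 0.3075)
After 3 picoseconds: (0.1916, 0.2060, 0.2996, 0.3028)
After 4 picoseconds: (0.1906, 0.2081, 0.2968, 0.3045)
P(in state I after 4 picoseconds) = 0.2968

0.2968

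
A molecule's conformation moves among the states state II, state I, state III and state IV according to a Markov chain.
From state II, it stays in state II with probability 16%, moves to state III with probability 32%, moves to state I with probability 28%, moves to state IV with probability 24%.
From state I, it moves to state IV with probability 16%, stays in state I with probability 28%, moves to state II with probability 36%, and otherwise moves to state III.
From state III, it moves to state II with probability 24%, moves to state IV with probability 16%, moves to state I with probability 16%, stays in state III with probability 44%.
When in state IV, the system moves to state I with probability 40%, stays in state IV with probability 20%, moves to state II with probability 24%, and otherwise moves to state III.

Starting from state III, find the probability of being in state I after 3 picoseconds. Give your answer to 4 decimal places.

0.2629

Propagate the distribution vector 3 picoseconds from state III.
After 0 picoseconds: (0.0000, 0.0000, 1.0000, 0.0000)
After 1 picosecond: (0.2400, 0.1600, 0.4400, 0.1600)
After 2 picoseconds: (0.2400, 0.2464, 0.3280, 0.1856)
After 3 picoseconds: (0.2504, 0.2629, 0.3001, 0.1866)
P(in state I after 3 picoseconds) = 0.2629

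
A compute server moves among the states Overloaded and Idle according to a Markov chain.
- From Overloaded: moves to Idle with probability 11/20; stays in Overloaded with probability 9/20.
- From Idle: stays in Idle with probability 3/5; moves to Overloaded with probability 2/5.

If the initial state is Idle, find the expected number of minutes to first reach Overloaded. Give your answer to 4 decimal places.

Let t(s) be the expected number of minutes to first reach Overloaded from state s, with t(Overloaded) = 0. Conditioning on the first minute:
t(Idle) = 1 + 0.6·t(Idle)
Solving: t(Idle) = 2.5000.
Expected minutes from Idle to Overloaded: 2.5000.

2.5000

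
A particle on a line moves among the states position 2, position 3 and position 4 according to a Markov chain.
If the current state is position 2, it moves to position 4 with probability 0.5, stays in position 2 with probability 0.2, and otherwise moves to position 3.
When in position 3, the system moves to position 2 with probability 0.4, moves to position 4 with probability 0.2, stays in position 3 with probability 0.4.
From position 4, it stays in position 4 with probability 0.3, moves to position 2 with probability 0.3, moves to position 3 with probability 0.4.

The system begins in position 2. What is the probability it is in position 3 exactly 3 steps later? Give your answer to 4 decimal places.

0.3690

Propagate the distribution vector 3 steps from position 2.
After 0 steps: (1.0000, 0.0000, 0.0000)
After 1 step: (0.2000, 0.3000, 0.5000)
After 2 steps: (0.3100, 0.3800, 0.3100)
After 3 steps: (0.3070, 0.3690, 0.3240)
P(in position 3 after 3 steps) = 0.3690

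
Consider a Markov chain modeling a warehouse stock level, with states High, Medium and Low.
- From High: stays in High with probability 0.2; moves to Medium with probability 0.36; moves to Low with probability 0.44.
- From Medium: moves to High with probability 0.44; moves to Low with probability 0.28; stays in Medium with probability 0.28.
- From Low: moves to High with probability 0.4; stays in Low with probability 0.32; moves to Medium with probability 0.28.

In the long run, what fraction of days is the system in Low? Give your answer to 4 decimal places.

0.3489

Let the stationary distribution be π with π = πP and π_1 + π_2 + π_3 = 1.
π_1 = 0.2·π_1 + 0.44·π_2 + 0.4·π_3
π_2 = 0.36·π_1 + 0.28·π_2 + 0.28·π_3
Solving with the normalization constraint gives π = (0.3436, 0.3075, 0.3489).
So the stationary probability of Low is 0.3489.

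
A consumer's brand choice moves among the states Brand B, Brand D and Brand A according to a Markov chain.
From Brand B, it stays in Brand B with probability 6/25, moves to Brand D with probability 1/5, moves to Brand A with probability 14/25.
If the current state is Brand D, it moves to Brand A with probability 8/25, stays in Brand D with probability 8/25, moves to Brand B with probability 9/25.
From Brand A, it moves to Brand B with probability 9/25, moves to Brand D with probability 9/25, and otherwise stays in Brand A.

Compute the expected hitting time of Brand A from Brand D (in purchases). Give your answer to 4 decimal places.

Let t(s) be the expected number of purchases to first reach Brand A from state s, with t(Brand A) = 0. Conditioning on the first purchase:
t(Brand B) = 1 + 0.24·t(Brand B) + 0.2·t(Brand D)
t(Brand D) = 1 + 0.36·t(Brand B) + 0.32·t(Brand D)
Solving: t(Brand B) = 1.9784, t(Brand D) = 2.5180.
Expected purchases from Brand D to Brand A: 2.5180.

2.5180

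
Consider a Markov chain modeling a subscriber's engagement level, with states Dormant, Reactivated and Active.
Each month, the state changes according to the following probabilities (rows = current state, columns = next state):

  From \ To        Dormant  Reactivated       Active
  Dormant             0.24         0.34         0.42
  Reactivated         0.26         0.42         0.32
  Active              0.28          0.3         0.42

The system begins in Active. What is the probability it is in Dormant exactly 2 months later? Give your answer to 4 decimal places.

Sum over the intermediate state after 1 month:
P = P(Active→Dormant)·P(Dormant→Dormant) + P(Active→Reactivated)·P(Reactivated→Dormant) + P(Active→Active)·P(Active→Dormant)
  = 0.28×0.24 + 0.3×0.26 + 0.42×0.28
  = 0.0672 + 0.0780 + 0.1176 = 0.2628

0.2628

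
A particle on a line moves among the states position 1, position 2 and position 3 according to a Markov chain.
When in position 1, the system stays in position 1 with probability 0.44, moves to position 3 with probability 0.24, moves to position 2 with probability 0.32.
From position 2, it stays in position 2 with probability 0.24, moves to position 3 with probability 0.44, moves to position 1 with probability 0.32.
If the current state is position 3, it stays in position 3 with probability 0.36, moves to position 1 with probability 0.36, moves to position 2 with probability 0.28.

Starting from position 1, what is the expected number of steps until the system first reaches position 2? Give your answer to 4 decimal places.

Let t(s) be the expected number of steps to first reach position 2 from state s, with t(position 2) = 0. Conditioning on the first step:
t(position 1) = 1 + 0.44·t(position 1) + 0.24·t(position 3)
t(position 3) = 1 + 0.36·t(position 1) + 0.36·t(position 3)
Solving: t(position 1) = 3.2353, t(position 3) = 3.3824.
Expected steps from position 1 to position 2: 3.2353.

3.2353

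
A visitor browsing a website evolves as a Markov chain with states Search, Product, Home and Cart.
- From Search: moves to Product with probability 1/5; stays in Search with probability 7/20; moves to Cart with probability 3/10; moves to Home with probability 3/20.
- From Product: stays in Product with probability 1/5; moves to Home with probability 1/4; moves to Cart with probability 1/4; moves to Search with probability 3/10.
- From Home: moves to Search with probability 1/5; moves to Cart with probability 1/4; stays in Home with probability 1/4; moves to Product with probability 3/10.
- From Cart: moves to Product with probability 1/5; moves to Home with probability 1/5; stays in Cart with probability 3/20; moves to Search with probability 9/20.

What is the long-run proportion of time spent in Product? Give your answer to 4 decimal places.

0.2205

Let the stationary distribution be π with π = πP and π_1 + π_2 + π_3 + π_4 = 1.
π_1 = 0.35·π_1 + 0.3·π_2 + 0.2·π_3 + 0.45·π_4
π_2 = 0.2·π_1 + 0.2·π_2 + 0.3·π_3 + 0.2·π_4
π_3 = 0.15·π_1 + 0.25·π_2 + 0.25·π_3 + 0.2·π_4
Solving with the normalization constraint gives π = (0.3325, 0.2205, 0.2046, 0.2424).
So the stationary probability of Product is 0.2205.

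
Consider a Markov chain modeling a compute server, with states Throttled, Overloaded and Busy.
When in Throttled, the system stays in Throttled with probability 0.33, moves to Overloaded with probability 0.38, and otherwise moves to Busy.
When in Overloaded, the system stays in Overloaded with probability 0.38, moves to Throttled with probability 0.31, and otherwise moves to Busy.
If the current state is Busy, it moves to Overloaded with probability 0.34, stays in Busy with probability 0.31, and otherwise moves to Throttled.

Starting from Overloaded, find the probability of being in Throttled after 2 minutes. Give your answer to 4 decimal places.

0.3286

Sum over the intermediate state after 1 minute:
P = P(Overloaded→Throttled)·P(Throttled→Throttled) + P(Overloaded→Overloaded)·P(Overloaded→Throttled) + P(Overloaded→Busy)·P(Busy→Throttled)
  = 0.31×0.33 + 0.38×0.31 + 0.31×0.35
  = 0.1023 + 0.1178 + 0.1085 = 0.3286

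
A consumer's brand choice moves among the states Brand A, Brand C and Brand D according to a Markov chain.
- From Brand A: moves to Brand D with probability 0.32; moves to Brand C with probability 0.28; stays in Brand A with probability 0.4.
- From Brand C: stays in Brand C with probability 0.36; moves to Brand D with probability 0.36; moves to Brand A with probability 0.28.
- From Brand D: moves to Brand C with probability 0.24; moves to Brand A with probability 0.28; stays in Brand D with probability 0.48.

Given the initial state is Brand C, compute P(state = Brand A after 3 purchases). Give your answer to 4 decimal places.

0.3176

Propagate the distribution vector 3 purchases from Brand C.
After 0 purchases: (0.0000, 1.0000, 0.0000)
After 1 purchase: (0.2800, 0.3600, 0.3600)
After 2 purchases: (0.3136, 0.2944, 0.3920)
After 3 purchases: (0.3176, 0.2879, 0.3945)
P(in Brand A after 3 purchases) = 0.3176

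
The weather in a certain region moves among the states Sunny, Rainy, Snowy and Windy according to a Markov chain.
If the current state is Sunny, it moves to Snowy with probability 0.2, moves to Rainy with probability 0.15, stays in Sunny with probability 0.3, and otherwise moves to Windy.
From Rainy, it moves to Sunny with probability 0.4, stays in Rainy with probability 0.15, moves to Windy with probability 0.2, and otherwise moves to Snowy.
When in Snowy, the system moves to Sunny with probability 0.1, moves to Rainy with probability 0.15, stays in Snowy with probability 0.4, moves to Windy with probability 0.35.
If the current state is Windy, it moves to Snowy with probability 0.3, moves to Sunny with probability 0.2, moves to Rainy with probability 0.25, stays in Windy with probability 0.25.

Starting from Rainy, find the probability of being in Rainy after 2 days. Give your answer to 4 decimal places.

Propagate the distribution vector 2 days from Rainy.
After 0 days: (0.0000, 1.0000, 0.0000, 0.0000)
After 1 day: (0.4000, 0.1500, 0.2500, 0.2000)
After 2 days: (0.2450, 0.1700, 0.2775, 0.3075)
P(in Rainy after 2 days) = 0.1700

0.1700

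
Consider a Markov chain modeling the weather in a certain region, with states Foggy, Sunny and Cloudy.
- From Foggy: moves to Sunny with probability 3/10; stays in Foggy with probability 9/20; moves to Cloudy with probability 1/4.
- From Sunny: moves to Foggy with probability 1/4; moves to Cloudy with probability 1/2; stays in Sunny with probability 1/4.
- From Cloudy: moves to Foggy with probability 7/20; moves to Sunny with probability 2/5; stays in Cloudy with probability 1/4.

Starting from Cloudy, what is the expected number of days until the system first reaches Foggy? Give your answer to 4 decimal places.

Let t(s) be the expected number of days to first reach Foggy from state s, with t(Foggy) = 0. Conditioning on the first day:
t(Sunny) = 1 + 0.25·t(Sunny) + 0.5·t(Cloudy)
t(Cloudy) = 1 + 0.4·t(Sunny) + 0.25·t(Cloudy)
Solving: t(Sunny) = 3.4483, t(Cloudy) = 3.1724.
Expected days from Cloudy to Foggy: 3.1724.

3.1724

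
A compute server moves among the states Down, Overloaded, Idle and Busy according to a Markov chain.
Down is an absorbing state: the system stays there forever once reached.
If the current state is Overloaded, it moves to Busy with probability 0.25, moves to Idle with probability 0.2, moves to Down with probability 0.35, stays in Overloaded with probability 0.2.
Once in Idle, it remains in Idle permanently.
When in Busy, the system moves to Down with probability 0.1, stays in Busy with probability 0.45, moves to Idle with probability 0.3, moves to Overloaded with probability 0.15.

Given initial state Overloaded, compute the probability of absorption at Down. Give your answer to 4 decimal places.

Let h(s) be the probability of absorption at Down starting from transient state s. Then h(Down) = 1 and h(Idle) = 0. By first-step analysis:
h(Overloaded) = 0.35·1 + 0.2·h(Overloaded) + 0.2·0 + 0.25·h(Busy)
h(Busy) = 0.1·1 + 0.15·h(Overloaded) + 0.3·0 + 0.45·h(Busy)
Solving: h(Overloaded) = 0.5404, h(Busy) = 0.3292.
Starting from Overloaded, the probability is 0.5404.

0.5404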